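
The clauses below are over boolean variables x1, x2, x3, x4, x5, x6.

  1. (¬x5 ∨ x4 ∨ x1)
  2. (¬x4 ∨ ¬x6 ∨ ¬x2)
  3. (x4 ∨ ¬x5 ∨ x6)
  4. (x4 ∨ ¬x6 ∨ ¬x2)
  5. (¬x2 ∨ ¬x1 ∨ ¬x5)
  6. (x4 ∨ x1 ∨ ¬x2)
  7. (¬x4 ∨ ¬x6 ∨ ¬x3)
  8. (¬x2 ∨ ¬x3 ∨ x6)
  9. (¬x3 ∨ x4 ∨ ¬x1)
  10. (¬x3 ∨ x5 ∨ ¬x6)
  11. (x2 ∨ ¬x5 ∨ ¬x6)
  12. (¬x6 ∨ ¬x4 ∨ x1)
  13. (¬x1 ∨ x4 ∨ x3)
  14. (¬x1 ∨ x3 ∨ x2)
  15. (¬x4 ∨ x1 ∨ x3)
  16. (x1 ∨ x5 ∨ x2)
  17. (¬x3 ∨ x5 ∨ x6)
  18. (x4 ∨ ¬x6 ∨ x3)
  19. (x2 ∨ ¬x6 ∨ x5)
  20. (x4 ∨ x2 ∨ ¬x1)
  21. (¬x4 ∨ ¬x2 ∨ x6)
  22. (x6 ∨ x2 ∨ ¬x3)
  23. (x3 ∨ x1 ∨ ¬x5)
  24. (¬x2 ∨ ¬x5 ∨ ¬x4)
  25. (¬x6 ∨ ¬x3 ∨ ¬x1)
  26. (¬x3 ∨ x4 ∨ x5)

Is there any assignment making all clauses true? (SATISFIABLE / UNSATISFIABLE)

x4 = True:
  x6 = True:
    propagation gives x2=False, x3=False, x5=False; an empty clause results — contradiction.
  x6 = False:
    propagation gives x2=False, x3=False, x1=False; an empty clause results — contradiction.
x4 = False:
  x3 = True:
    propagation gives x1=False, x5=False; an empty clause results — contradiction.
  x3 = False:
    propagation gives x1=False, x5=False, x2=False; an empty clause results — contradiction.
Every branch closes, so no satisfying assignment exists.

UNSATISFIABLE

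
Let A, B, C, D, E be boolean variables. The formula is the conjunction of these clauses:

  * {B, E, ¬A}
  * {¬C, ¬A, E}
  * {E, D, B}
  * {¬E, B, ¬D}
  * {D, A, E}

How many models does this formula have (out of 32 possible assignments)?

18

Split on E, then A.
  E=T, A=T: C free; 3 ways for (B,D) × 2^1 = 6.
  E=T, A=F: C free; 3 ways for (B,D) × 2^1 = 6.
  E=F, A=T: remaining (B,C,D) ∈ {(T,F,F); (T,F,T)} — 2.
  E=F, A=F: remaining (B,C,D) ∈ {(F,F,T); (F,T,T); (T,F,T); (T,T,T)} — 4.
Total: 6 + 6 + 2 + 4 = 18.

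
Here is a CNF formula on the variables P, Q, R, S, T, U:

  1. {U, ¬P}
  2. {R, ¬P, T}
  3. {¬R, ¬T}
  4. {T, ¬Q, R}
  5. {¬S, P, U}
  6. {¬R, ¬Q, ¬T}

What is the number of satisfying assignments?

23

Case analysis on R and T:
  R=T, T=T: a clause becomes empty — 0.
  R=T, T=F: Q free; 5 ways for (P,S,U) × 2^1 = 10.
  R=F, T=T: Q free; 5 ways for (P,S,U) × 2^1 = 10.
  R=F, T=F: remaining (P,Q,S,U) ∈ {(F,F,F,F); (F,F,F,T); (F,F,T,T)} — 3.
Total: 0 + 10 + 10 + 3 = 23.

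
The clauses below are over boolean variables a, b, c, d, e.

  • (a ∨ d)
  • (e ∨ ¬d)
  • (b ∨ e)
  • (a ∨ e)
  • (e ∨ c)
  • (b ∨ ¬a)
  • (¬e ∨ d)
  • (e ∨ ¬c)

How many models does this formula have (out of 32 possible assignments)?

The models are:
  a=0 b=0 c=0 d=1 e=1
  a=0 b=0 c=1 d=1 e=1
  a=0 b=1 c=0 d=1 e=1
  a=0 b=1 c=1 d=1 e=1
  a=1 b=1 c=0 d=1 e=1
  a=1 b=1 c=1 d=1 e=1
That's 6 in total.

6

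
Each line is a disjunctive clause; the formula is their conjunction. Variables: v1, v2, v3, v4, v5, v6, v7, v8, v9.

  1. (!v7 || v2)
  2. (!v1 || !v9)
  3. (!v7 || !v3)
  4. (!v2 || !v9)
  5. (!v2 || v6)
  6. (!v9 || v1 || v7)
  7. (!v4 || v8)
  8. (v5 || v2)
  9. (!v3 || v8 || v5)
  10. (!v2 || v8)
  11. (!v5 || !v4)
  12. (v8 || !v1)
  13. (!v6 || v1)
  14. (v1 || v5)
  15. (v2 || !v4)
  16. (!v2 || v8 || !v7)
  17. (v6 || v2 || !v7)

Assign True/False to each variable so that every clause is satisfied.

v1 = True, v2 = True, v3 = False, v4 = False, v5 = False, v6 = True, v7 = False, v8 = True, v9 = False

v3 occurs only negated in the remaining clauses — set v3 = False.
v4 occurs only negated in the remaining clauses — set v4 = False.
Branch on v1: take v1 = True.
  then v9 is forced to False.
  then v8 is forced to True.
The remaining clauses are satisfied by v2 = True, v5 = False, v6 = True, v7 = False.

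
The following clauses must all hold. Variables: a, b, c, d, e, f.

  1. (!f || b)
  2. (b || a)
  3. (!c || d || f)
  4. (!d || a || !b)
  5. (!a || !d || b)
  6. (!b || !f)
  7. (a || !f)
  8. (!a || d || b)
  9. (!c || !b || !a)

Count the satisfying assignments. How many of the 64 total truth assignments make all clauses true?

Satisfying assignments:
  a=F b=T c=F d=F e=F f=F
  a=F b=T c=F d=F e=T f=F
  a=T b=T c=F d=F e=F f=F
  a=T b=T c=F d=F e=T f=F
  a=T b=T c=F d=T e=F f=F
  a=T b=T c=F d=T e=T f=F
Count: 6.

6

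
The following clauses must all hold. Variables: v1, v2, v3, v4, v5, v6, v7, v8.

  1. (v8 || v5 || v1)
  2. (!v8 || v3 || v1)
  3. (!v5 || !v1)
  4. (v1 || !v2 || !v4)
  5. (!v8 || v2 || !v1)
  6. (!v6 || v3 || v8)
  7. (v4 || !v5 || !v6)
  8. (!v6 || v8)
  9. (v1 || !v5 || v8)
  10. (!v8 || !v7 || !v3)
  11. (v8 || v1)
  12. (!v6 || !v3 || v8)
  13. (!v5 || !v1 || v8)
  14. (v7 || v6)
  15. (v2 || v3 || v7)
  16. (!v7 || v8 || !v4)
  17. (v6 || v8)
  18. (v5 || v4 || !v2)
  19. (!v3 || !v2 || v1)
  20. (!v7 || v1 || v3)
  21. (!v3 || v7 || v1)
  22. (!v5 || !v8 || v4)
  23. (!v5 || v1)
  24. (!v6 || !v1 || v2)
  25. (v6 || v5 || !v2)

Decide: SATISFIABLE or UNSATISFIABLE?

Branch on v1: take v1 = True.
  then v5 is forced to False.
Set v2 = True and propagate.
  then v4 is forced to True.
  then v6 is forced to True.
  then v8 is forced to True.
Branch on v3: take v3 = False.
v7 is now unconstrained; take v7 = True.
So v1=True, v2=True, v3=False, v4=True, v5=False, v6=True, v7=True, v8=True is a satisfying assignment.

SATISFIABLE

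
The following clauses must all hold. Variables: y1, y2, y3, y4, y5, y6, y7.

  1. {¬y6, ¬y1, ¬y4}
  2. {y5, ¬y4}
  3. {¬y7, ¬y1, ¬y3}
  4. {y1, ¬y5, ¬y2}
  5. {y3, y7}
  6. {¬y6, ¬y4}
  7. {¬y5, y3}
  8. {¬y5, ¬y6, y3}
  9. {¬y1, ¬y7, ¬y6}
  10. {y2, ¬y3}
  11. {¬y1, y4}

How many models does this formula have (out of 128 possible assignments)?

9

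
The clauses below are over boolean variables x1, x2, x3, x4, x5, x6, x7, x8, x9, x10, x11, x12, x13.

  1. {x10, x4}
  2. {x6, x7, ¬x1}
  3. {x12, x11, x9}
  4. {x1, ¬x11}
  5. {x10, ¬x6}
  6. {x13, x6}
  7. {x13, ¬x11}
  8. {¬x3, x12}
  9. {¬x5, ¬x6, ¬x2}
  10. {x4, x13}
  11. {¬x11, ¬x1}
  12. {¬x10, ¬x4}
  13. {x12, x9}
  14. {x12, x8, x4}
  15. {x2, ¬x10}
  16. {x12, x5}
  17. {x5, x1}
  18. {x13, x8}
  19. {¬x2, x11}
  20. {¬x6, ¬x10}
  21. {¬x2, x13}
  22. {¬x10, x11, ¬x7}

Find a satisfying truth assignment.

x1=0, x2=0, x3=0, x4=1, x5=1, x6=0, x7=0, x8=1, x9=0, x10=0, x11=0, x12=1, x13=1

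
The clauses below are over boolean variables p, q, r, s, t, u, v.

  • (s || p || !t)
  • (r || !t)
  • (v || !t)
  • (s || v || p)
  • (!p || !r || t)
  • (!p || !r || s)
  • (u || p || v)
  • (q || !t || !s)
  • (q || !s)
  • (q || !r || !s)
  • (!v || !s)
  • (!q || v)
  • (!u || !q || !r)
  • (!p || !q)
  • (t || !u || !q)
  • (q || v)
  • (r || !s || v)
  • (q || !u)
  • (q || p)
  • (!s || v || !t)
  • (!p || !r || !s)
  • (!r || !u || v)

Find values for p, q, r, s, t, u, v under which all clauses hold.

Try p = False.
  then q is forced to True.
  then v is forced to True.
  then s is forced to False.
  then t is forced to False.
  then u is forced to False.
r is now unconstrained; take r = True.
Every clause has at least one true literal under this assignment.

p=0  q=1  r=1  s=0  t=0  u=0  v=1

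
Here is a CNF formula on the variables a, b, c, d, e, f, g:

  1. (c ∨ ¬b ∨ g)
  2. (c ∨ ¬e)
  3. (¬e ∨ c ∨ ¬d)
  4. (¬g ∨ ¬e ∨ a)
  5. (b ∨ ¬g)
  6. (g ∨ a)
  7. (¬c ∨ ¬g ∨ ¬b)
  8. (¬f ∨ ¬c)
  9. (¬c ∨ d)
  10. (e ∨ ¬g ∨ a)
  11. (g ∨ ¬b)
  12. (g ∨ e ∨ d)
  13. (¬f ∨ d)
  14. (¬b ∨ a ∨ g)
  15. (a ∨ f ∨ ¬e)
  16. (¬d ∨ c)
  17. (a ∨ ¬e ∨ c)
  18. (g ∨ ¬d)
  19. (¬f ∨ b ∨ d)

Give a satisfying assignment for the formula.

a=T, b=T, c=F, d=F, e=F, f=F, g=T

Check each clause:
  1. (¬b ∨ g ∨ c) — g is true.
  2. (c ∨ ¬e) — ¬e is true.
  3. (¬d ∨ c ∨ ¬e) — ¬e is true.
  4. (a ∨ ¬e ∨ ¬g) — a is true.
  5. (b ∨ ¬g) — b is true.
  6. (g ∨ a) — a is true.
  7. (¬g ∨ ¬c ∨ ¬b) — ¬c is true.
  8. (¬c ∨ ¬f) — ¬f is true.
  9. (d ∨ ¬c) — ¬c is true.
  10. (e ∨ ¬g ∨ a) — a is true.
  11. (g ∨ ¬b) — g is true.
  12. (g ∨ e ∨ d) — g is true.
  13. (¬f ∨ d) — ¬f is true.
  14. (a ∨ g ∨ ¬b) — a is true.
  15. (¬e ∨ a ∨ f) — a is true.
  16. (c ∨ ¬d) — ¬d is true.
  17. (a ∨ ¬e ∨ c) — a is true.
  18. (¬d ∨ g) — ¬d is true.
  19. (¬f ∨ d ∨ b) — b is true.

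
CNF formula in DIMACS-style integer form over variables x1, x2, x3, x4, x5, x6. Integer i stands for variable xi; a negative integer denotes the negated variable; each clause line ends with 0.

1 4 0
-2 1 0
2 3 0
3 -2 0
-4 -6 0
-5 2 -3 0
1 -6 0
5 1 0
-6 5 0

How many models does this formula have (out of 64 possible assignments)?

7

Case analysis on x1 and x2:
  x1=1, x2=1: 5 of the 16 assignments to (x3,x4,x5,x6) work.
  x1=1, x2=0: remaining (x3,x4,x5,x6) ∈ {(1,0,0,0); (1,1,0,0)} — 2.
  x1=0, x2=1: a clause becomes empty — 0.
  x1=0, x2=0: a clause becomes empty — 0.
Total: 5 + 2 + 0 + 0 = 7.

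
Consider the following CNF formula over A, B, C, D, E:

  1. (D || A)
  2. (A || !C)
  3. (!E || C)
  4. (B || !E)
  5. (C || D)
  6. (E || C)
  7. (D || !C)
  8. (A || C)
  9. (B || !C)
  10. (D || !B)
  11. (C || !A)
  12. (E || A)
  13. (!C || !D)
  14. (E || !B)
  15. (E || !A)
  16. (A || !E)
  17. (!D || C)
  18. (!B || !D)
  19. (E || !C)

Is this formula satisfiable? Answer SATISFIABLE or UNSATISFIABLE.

C = True:
  propagation gives A=True, D=True; an empty clause results — contradiction.
C = False:
  propagation gives E=False; an empty clause results — contradiction.
Every branch closes, so no satisfying assignment exists.

UNSATISFIABLE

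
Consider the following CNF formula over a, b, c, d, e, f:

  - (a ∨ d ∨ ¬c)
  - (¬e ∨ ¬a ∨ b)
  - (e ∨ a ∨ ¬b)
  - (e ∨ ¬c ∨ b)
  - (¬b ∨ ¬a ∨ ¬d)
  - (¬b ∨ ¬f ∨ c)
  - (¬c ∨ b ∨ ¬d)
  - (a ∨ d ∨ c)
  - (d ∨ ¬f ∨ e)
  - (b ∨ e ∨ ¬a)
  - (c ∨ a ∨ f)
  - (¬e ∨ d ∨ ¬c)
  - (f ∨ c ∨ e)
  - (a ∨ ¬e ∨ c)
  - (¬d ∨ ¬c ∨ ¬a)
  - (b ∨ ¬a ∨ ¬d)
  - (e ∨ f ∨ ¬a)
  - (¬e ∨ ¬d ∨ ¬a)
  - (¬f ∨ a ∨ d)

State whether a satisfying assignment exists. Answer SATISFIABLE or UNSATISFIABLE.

SATISFIABLE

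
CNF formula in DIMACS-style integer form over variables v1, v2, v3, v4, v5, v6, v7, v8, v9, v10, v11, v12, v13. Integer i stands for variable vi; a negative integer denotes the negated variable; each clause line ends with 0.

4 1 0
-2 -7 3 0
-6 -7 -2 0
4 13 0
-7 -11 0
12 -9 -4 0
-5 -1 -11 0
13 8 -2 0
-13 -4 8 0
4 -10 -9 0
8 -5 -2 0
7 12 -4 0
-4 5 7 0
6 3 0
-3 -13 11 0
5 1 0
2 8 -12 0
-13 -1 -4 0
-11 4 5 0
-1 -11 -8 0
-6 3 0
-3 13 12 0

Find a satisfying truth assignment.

v1=True, v2=True, v3=True, v4=True, v5=True, v6=False, v7=True, v8=True, v9=True, v10=True, v11=False, v12=True, v13=False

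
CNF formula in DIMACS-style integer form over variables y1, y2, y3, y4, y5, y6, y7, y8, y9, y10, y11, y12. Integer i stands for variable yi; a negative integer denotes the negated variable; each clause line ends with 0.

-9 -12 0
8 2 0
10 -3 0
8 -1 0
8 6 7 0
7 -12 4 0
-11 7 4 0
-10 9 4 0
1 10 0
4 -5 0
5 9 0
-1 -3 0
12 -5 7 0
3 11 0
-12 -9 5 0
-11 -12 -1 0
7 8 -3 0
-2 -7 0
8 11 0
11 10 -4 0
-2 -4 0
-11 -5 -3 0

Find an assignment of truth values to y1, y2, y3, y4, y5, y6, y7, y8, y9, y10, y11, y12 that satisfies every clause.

y1=0, y2=0, y3=1, y4=1, y5=1, y6=1, y7=1, y8=1, y9=1, y10=1, y11=0, y12=0

y6 occurs only positively in the remaining clauses — set y6 = True.
Pure literal: y8 appears only positively; assign y8 = True.
Branch on y1: take y1 = False.
  then y10 is forced to True.
Branch on y2: take y2 = False.
The remaining clauses are satisfied by y3 = True, y4 = True, y5 = True, y7 = True, y9 = True, y11 = False, y12 = False.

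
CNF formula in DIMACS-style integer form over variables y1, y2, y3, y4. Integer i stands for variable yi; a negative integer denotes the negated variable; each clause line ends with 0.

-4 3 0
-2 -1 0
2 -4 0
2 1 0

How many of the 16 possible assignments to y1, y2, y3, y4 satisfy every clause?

5

The models are:
  y1=0 y2=1 y3=0 y4=0
  y1=0 y2=1 y3=1 y4=0
  y1=0 y2=1 y3=1 y4=1
  y1=1 y2=0 y3=0 y4=0
  y1=1 y2=0 y3=1 y4=0
That's 5 in total.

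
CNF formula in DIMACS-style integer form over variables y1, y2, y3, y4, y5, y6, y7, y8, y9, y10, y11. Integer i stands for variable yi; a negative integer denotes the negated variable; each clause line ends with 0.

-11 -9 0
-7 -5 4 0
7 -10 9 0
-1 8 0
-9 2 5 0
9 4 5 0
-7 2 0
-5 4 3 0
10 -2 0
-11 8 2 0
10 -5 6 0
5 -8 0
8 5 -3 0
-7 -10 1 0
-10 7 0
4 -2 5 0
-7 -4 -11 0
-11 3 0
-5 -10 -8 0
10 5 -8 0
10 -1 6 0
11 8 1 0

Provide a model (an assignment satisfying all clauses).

y1 = T, y2 = F, y3 = T, y4 = T, y5 = T, y6 = T, y7 = F, y8 = T, y9 = F, y10 = F, y11 = T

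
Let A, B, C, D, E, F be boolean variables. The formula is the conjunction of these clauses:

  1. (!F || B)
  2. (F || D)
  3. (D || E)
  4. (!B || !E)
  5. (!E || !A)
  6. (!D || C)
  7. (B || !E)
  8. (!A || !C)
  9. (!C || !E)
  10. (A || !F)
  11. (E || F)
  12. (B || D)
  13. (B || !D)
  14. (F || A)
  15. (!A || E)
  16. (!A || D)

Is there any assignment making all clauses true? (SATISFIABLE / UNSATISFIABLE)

E = True:
  propagation gives B=False; an empty clause results — contradiction.
E = False:
  propagation gives D=True, C=True, A=False, F=False; an empty clause results — contradiction.
Every branch closes, so no satisfying assignment exists.

UNSATISFIABLE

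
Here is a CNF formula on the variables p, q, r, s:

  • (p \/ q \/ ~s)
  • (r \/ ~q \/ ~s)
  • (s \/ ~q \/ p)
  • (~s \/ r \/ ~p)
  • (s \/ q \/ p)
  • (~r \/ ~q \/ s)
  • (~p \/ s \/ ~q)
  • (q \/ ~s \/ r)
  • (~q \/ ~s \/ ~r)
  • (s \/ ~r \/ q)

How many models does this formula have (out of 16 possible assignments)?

The models are:
  p=1 q=0 r=0 s=0
  p=1 q=0 r=1 s=1
That's 2 in total.

2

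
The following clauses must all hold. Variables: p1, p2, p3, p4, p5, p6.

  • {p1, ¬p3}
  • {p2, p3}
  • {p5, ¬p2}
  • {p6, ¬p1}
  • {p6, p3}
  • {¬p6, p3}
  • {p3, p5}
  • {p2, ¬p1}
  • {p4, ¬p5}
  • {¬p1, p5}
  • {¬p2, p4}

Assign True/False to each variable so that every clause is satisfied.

p4 occurs only positively in the remaining clauses — set p4 = True.
Try p1 = True.
  then p6 is forced to True.
  then p3 is forced to True.
  then p2 is forced to True.
  then p5 is forced to True.

p1=1  p2=1  p3=1  p4=1  p5=1  p6=1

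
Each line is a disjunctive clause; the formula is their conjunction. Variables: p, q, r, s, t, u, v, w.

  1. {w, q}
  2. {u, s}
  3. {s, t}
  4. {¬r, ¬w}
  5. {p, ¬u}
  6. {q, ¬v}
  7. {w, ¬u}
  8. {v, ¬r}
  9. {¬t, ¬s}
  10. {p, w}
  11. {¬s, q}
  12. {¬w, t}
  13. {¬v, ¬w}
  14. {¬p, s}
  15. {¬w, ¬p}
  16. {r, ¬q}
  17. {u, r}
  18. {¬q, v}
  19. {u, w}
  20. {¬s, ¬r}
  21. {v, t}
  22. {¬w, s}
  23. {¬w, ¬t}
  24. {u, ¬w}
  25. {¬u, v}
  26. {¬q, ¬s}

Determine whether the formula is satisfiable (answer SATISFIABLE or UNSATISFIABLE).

w = True:
  propagation gives r=False, t=True; an empty clause results — contradiction.
w = False:
  propagation gives q=True, u=False; an empty clause results — contradiction.
Every branch closes, so no satisfying assignment exists.

UNSATISFIABLE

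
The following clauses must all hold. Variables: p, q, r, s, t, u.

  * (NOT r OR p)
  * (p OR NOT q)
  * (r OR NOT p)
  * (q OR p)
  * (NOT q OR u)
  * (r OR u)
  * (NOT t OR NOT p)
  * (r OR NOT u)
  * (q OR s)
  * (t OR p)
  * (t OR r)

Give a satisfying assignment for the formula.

p=T, q=T, r=T, s=T, t=F, u=T

Check each clause:
  1. (NOT r OR p) — p is true.
  2. (NOT q OR p) — p is true.
  3. (NOT p OR r) — r is true.
  4. (p OR q) — p is true.
  5. (NOT q OR u) — u is true.
  6. (u OR r) — r is true.
  7. (NOT t OR NOT p) — NOT t is true.
  8. (NOT u OR r) — r is true.
  9. (q OR s) — q is true.
  10. (p OR t) — p is true.
  11. (r OR t) — r is true.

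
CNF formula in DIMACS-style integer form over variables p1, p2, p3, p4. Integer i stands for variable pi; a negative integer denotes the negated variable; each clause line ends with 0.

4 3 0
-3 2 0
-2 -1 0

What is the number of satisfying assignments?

5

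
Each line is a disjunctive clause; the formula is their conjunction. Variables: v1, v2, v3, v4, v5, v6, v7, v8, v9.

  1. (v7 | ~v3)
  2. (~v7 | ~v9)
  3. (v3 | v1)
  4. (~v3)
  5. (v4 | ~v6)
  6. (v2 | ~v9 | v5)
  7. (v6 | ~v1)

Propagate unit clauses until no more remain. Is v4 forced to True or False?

(~v3) is a unit clause: v3 = False.
From (v3 | v1) and v3 = False: v1 = True.
(~v1 | v6): since v1 = True, the clause reduces to (v6). v6 = True.
From (v4 | ~v6) and v6 = True: v4 = True.

True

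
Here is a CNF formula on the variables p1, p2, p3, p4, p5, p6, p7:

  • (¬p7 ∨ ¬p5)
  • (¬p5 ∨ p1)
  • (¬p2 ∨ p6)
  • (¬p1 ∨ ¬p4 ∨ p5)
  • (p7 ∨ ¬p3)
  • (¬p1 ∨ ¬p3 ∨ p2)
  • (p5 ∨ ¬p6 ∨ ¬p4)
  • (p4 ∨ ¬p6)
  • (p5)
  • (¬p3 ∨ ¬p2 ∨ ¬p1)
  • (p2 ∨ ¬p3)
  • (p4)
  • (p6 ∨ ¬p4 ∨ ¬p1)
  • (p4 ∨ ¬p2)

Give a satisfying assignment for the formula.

p1 = True  p2 = False  p3 = False  p4 = True  p5 = True  p6 = True  p7 = False

Unit propagation: (p5) forces p5 = True.
Unit propagation: (¬p7) forces p7 = False.
The clause (p1) is unit: p1 must be True.
(¬p3) is a unit clause, so p3 = False.
The clause (p4) is unit: p4 must be True.
(p6) is a unit clause, so p6 = True.
p2 is now unconstrained; take p2 = False.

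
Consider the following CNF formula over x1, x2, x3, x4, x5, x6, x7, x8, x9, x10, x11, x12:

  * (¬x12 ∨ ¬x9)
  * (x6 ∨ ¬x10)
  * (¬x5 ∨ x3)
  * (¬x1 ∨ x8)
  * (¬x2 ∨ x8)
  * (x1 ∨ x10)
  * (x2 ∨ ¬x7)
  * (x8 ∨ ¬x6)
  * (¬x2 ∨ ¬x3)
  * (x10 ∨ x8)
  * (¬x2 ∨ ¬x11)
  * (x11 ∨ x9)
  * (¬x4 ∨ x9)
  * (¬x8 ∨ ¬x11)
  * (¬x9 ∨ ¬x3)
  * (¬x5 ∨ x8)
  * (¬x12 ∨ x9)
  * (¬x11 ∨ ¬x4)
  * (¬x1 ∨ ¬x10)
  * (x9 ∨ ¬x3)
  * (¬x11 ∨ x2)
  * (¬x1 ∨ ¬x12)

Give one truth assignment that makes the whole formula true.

Pure literal: x4 appears only negated; assign x4 = False.
Pure literal: x5 appears only negated; assign x5 = False.
Set x1 = False and propagate.
  then x10 is forced to True.
  then x6 is forced to True.
  then x8 is forced to True.
  then x11 is forced to False.
  then x9 is forced to True.
  then x12 is forced to False.
  then x3 is forced to False.
Try x2 = True.
x7 is now unconstrained; take x7 = True.
Check each clause:
  1. (¬x12 ∨ ¬x9) — ¬x12 is true.
  2. (¬x10 ∨ x6) — x6 is true.
  3. (x3 ∨ ¬x5) — ¬x5 is true.
  4. (¬x1 ∨ x8) — x8 is true.
  5. (x8 ∨ ¬x2) — x8 is true.
  6. (x10 ∨ x1) — x10 is true.
  7. (¬x7 ∨ x2) — x2 is true.
  8. (x8 ∨ ¬x6) — x8 is true.
  9. (¬x3 ∨ ¬x2) — ¬x3 is true.
  10. (x10 ∨ x8) — x8 is true.
  11. (¬x11 ∨ ¬x2) — ¬x11 is true.
  12. (x9 ∨ x11) — x9 is true.
  13. (x9 ∨ ¬x4) — x9 is true.
  14. (¬x8 ∨ ¬x11) — ¬x11 is true.
  15. (¬x9 ∨ ¬x3) — ¬x3 is true.
  16. (¬x5 ∨ x8) — x8 is true.
  17. (x9 ∨ ¬x12) — x9 is true.
  18. (¬x11 ∨ ¬x4) — ¬x4 is true.
  19. (¬x10 ∨ ¬x1) — ¬x1 is true.
  20. (¬x3 ∨ x9) — x9 is true.
  21. (x2 ∨ ¬x11) — x2 is true.
  22. (¬x1 ∨ ¬x12) — ¬x12 is true.

x1=False, x2=True, x3=False, x4=False, x5=False, x6=True, x7=True, x8=True, x9=True, x10=True, x11=False, x12=False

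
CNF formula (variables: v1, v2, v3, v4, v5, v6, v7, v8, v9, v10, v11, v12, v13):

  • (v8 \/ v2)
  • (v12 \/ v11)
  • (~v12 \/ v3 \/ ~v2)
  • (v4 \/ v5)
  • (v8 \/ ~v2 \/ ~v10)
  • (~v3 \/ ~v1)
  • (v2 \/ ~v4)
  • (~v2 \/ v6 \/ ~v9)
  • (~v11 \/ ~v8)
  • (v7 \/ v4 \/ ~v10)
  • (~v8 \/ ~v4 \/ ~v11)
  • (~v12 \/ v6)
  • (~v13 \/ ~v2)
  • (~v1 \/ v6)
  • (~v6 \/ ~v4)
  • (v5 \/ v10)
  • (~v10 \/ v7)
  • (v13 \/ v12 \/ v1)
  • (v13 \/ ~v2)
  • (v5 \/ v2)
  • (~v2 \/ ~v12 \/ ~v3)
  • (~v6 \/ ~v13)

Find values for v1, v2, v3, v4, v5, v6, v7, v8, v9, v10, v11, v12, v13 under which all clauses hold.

Pure literal: v5 appears only positively; assign v5 = True.
Try v1 = False.
Try v2 = False.
  then v8 is forced to True.
  then v4 is forced to False.
  then v11 is forced to False.
  then v12 is forced to True.
  then v6 is forced to True.
  then v13 is forced to False.
Try v7 = False.
  then v10 is forced to False.
v3, v9 are now unconstrained; take v3 = False, v9 = True.
Check each clause:
  1. (v8 \/ v2) — v8 is true.
  2. (v12 \/ v11) — v12 is true.
  3. (~v12 \/ ~v2 \/ v3) — ~v2 is true.
  4. (v5 \/ v4) — v5 is true.
  5. (~v10 \/ v8 \/ ~v2) — v8 is true.
  6. (~v3 \/ ~v1) — ~v3 is true.
  7. (v2 \/ ~v4) — ~v4 is true.
  8. (~v2 \/ v6 \/ ~v9) — ~v2 is true.
  9. (~v8 \/ ~v11) — ~v11 is true.
  10. (v4 \/ v7 \/ ~v10) — ~v10 is true.
  11. (~v8 \/ ~v4 \/ ~v11) — ~v4 is true.
  12. (~v12 \/ v6) — v6 is true.
  13. (~v13 \/ ~v2) — ~v13 is true.
  14. (~v1 \/ v6) — ~v1 is true.
  15. (~v4 \/ ~v6) — ~v4 is true.
  16. (v10 \/ v5) — v5 is true.
  17. (v7 \/ ~v10) — ~v10 is true.
  18. (v12 \/ v1 \/ v13) — v12 is true.
  19. (v13 \/ ~v2) — ~v2 is true.
  20. (v2 \/ v5) — v5 is true.
  21. (~v12 \/ ~v2 \/ ~v3) — ~v3 is true.
  22. (~v13 \/ ~v6) — ~v13 is true.

v1=False, v2=False, v3=False, v4=False, v5=True, v6=True, v7=False, v8=True, v9=True, v10=False, v11=False, v12=True, v13=False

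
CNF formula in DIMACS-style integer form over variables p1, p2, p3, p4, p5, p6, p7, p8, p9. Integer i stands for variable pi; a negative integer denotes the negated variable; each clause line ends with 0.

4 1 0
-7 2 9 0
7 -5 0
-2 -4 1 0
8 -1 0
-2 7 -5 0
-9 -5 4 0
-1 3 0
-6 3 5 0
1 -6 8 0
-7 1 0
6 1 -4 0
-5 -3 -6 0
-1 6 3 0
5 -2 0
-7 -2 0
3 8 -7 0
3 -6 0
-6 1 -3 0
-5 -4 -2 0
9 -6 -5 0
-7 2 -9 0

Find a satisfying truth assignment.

p1=T, p2=F, p3=T, p4=T, p5=F, p6=F, p7=F, p8=T, p9=T

Check each clause:
  1. {p4, p1} — p1 is true.
  2. {¬p7, p9, p2} — p9 is true.
  3. {p7, ¬p5} — ¬p5 is true.
  4. {p1, ¬p2, ¬p4} — p1 is true.
  5. {¬p1, p8} — p8 is true.
  6. {p7, ¬p5, ¬p2} — ¬p5 is true.
  7. {¬p5, ¬p9, p4} — ¬p5 is true.
  8. {¬p1, p3} — p3 is true.
  9. {¬p6, p3, p5} — ¬p6 is true.
  10. {p8, p1, ¬p6} — p8 is true.
  11. {¬p7, p1} — ¬p7 is true.
  12. {p6, p1, ¬p4} — p1 is true.
  13. {¬p5, ¬p3, ¬p6} — ¬p6 is true.
  14. {p6, p3, ¬p1} — p3 is true.
  15. {¬p2, p5} — ¬p2 is true.
  16. {¬p7, ¬p2} — ¬p7 is true.
  17. {p3, ¬p7, p8} — p8 is true.
  18. {¬p6, p3} — ¬p6 is true.
  19. {p1, ¬p6, ¬p3} — p1 is true.
  20. {¬p5, ¬p2, ¬p4} — ¬p5 is true.
  21. {¬p5, ¬p6, p9} — p9 is true.
  22. {¬p9, p2, ¬p7} — ¬p7 is true.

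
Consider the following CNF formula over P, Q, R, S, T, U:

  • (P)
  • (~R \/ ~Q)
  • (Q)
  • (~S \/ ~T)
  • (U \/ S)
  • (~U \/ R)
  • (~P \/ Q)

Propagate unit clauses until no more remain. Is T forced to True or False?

False

Unit clause (P) sets P = True.
(Q) stands alone — Q = True.
From (~R \/ ~Q) and Q = True: R = False.
In (R \/ ~U), R is now false; ~U must hold, so U = False.
(U \/ S) with U = False leaves only S, so S = True.
(~S \/ ~T) with S = True leaves only ~T, so T = False.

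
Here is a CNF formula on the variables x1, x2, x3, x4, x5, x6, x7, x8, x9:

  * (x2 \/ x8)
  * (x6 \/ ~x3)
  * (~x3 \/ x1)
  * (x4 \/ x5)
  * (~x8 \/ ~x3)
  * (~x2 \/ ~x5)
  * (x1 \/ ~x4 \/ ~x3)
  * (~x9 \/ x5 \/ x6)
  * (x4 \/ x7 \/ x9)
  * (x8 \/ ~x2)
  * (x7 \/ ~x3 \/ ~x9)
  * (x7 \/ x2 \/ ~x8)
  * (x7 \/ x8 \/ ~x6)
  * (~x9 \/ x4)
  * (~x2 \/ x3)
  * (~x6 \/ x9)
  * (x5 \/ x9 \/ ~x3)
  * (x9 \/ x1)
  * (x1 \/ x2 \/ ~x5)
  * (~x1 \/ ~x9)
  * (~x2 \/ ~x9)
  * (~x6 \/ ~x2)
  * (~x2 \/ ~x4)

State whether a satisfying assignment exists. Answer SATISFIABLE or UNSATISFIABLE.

SATISFIABLE

Pure literal: x7 appears only positively; assign x7 = True.
Branch on x1: take x1 = True.
  then x9 is forced to False.
  then x6 is forced to False.
  then x3 is forced to False.
  then x2 is forced to False.
  then x8 is forced to True.
Branch on x4: take x4 = False.
  then x5 is forced to True.
So x1=True, x2=False, x3=False, x4=False, x5=True, x6=False, x7=True, x8=True, x9=False is a satisfying assignment.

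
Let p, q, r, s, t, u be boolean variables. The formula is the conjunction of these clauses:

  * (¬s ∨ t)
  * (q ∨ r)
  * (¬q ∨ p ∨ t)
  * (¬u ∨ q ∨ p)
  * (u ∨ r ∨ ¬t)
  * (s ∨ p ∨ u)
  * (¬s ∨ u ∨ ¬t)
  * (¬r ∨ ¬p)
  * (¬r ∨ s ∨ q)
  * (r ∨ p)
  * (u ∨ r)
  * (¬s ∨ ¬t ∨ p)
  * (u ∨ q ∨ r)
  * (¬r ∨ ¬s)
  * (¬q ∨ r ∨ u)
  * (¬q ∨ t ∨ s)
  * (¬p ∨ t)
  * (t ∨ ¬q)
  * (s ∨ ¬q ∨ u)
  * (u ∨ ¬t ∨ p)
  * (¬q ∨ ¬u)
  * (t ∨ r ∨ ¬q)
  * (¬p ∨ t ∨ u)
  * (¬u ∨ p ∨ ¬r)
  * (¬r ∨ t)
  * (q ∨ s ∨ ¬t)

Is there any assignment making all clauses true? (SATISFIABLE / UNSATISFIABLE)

UNSATISFIABLE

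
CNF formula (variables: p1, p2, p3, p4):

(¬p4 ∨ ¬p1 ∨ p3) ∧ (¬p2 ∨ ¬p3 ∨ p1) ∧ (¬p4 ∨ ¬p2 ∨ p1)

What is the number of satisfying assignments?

11

Split on p1, then p2.
  p1=T, p2=T: remaining (p3,p4) ∈ {(F,F); (T,F); (T,T)} — 3.
  p1=T, p2=F: remaining (p3,p4) ∈ {(F,F); (T,F); (T,T)} — 3.
  p1=F, p2=T: remaining (p3,p4) ∈ {(F,F)} — 1.
  p1=F, p2=F: remaining (p3,p4) ∈ {(F,F); (F,T); (T,F); (T,T)} — 4.
Total: 3 + 3 + 1 + 4 = 11.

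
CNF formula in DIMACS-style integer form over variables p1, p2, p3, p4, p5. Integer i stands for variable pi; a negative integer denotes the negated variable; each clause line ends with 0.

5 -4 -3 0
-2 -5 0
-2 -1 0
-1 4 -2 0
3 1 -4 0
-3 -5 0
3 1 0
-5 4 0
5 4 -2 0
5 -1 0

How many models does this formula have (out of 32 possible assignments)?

2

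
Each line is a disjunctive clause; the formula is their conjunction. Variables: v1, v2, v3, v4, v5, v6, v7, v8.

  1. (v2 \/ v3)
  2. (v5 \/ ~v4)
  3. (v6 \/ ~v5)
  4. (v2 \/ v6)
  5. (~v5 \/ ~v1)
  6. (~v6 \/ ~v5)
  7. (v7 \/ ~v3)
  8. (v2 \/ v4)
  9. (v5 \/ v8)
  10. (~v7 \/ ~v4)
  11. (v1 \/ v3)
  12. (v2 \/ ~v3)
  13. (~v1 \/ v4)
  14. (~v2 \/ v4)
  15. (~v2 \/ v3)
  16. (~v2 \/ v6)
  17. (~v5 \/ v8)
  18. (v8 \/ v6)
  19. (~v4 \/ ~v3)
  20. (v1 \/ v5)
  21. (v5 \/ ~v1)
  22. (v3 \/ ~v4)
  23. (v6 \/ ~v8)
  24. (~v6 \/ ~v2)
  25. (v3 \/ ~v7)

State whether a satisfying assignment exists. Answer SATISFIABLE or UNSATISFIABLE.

UNSATISFIABLE

v2 = True:
  propagation gives v4=True, v5=True, v6=True; an empty clause results — contradiction.
v2 = False:
  propagation gives v3=True; an empty clause results — contradiction.
Every branch closes, so no satisfying assignment exists.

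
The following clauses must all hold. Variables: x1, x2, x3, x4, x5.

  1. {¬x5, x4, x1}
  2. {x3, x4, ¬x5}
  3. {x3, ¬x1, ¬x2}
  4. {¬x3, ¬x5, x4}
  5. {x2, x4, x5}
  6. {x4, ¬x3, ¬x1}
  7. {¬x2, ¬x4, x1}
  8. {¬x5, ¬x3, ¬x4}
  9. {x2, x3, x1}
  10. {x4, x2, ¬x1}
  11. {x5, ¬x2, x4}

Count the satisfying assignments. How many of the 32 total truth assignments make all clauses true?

5

The models are:
  x1=0 x2=0 x3=1 x4=1 x5=0
  x1=1 x2=0 x3=0 x4=1 x5=0
  x1=1 x2=0 x3=0 x4=1 x5=1
  x1=1 x2=0 x3=1 x4=1 x5=0
  x1=1 x2=1 x3=1 x4=1 x5=0
That's 5 in total.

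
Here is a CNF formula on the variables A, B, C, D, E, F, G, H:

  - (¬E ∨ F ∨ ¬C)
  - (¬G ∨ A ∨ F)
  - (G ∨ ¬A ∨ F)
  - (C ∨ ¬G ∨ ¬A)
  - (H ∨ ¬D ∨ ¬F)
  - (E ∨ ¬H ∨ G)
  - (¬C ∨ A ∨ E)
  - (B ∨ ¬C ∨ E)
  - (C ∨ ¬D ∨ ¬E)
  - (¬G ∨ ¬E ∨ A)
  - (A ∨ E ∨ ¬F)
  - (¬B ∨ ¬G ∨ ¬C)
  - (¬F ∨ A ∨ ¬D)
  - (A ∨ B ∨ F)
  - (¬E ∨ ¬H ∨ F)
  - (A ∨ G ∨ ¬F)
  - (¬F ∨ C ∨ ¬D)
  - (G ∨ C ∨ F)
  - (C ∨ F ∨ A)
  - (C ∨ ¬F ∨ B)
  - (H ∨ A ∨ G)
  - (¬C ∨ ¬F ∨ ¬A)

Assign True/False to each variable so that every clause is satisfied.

Pure literal: D appears only negated; assign D = False.
Branch on A: take A = True.
For the remaining variables, B = True, C = False, E = True, F = True, G = False, H = True works.

A = T, B = T, C = F, D = F, E = T, F = T, G = F, H = T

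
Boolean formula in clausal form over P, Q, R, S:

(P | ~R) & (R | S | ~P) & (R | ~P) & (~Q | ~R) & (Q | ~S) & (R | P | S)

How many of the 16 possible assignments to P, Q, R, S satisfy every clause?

2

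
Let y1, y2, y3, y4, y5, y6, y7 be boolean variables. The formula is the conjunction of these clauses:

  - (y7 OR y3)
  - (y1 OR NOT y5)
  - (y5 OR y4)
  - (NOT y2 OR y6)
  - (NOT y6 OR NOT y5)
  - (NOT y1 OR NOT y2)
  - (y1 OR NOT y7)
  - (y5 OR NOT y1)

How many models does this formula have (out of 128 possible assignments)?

Split on y1, then y5.
  y1=1, y5=1: y4 free; 3 ways for (y2,y3,y6,y7) × 2^1 = 6.
  y1=1, y5=0: a clause becomes empty — 0.
  y1=0, y5=1: a clause becomes empty — 0.
  y1=0, y5=0: remaining (y2,y3,y4,y6,y7) ∈ {(0,1,1,0,0); (0,1,1,1,0); (1,1,1,1,0)} — 3.
Total: 6 + 0 + 0 + 3 = 9.

9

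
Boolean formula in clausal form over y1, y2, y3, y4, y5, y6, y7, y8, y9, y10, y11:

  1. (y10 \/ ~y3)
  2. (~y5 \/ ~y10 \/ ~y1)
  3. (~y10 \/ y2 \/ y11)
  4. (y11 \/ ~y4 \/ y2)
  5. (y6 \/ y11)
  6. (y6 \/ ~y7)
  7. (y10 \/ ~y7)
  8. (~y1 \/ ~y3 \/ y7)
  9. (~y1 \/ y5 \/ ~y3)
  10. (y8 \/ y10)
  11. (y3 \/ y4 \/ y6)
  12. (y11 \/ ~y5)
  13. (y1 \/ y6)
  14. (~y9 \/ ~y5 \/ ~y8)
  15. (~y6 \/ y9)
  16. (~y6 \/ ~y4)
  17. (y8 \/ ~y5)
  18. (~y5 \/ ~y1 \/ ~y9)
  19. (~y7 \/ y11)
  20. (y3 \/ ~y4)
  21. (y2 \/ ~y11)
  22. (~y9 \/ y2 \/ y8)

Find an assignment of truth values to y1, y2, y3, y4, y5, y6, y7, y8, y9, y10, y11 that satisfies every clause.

y1=T, y2=T, y3=F, y4=F, y5=F, y6=T, y7=F, y8=T, y9=T, y10=T, y11=T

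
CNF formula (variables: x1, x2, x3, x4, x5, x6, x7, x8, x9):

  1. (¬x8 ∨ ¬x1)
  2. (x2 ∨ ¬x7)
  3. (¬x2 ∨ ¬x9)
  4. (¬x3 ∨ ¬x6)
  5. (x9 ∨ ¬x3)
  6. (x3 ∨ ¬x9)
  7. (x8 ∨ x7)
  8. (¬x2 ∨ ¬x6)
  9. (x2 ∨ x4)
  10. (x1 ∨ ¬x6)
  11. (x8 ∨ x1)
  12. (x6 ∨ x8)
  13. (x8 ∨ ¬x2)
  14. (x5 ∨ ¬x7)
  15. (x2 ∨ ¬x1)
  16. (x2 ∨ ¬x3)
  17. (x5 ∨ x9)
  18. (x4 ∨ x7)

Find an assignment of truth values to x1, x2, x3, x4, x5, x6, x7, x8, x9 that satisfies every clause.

x1=F, x2=T, x3=F, x4=T, x5=T, x6=F, x7=F, x8=T, x9=F

Pure literal: x4 appears only positively; assign x4 = True.
Pure literal: x5 appears only positively; assign x5 = True.
Branch on x1: take x1 = False.
  then x6 is forced to False.
  then x8 is forced to True.
Try x2 = True.
  then x9 is forced to False.
  then x3 is forced to False.
x7 is now unconstrained; take x7 = False.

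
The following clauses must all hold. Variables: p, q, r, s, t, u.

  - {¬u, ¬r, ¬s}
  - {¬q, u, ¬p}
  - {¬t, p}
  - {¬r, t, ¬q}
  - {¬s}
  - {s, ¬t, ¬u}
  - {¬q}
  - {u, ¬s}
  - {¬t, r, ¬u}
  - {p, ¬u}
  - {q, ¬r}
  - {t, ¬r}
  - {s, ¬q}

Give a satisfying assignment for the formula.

(¬s) is a unit clause, so s = False.
The clause (¬q) is unit: q must be False.
The clause (¬r) is unit: r must be False.
p occurs only positively in the remaining clauses — set p = True.
Pure literal: t appears only negated; assign t = False.
u is now unconstrained; take u = True.
Check each clause:
  1. {¬u, ¬r, ¬s} — ¬s is true.
  2. {u, ¬q, ¬p} — ¬q is true.
  3. {¬t, p} — p is true.
  4. {¬q, t, ¬r} — ¬r is true.
  5. {¬s} — ¬s is true.
  6. {s, ¬u, ¬t} — ¬t is true.
  7. {¬q} — ¬q is true.
  8. {¬s, u} — ¬s is true.
  9. {¬u, r, ¬t} — ¬t is true.
  10. {¬u, p} — p is true.
  11. {q, ¬r} — ¬r is true.
  12. {t, ¬r} — ¬r is true.
  13. {¬q, s} — ¬q is true.

p = True, q = False, r = False, s = False, t = False, u = True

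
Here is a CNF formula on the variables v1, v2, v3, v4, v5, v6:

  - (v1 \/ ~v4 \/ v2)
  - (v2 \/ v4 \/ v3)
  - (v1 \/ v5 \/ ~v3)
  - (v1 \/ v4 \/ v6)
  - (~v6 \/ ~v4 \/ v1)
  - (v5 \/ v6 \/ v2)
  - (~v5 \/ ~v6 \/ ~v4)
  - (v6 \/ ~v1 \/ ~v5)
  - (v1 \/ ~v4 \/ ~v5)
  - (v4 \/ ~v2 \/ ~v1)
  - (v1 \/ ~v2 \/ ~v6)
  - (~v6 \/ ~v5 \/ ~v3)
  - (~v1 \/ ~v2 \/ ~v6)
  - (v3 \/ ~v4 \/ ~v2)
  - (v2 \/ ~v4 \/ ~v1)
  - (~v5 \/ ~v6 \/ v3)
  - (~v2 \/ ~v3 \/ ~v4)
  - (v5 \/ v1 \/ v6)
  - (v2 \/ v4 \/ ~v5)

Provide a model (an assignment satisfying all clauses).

v1=True, v2=False, v3=True, v4=False, v5=False, v6=True

Check each clause:
  1. (v1 \/ ~v4 \/ v2) — v1 is true.
  2. (v3 \/ v2 \/ v4) — v3 is true.
  3. (v5 \/ v1 \/ ~v3) — v1 is true.
  4. (v4 \/ v1 \/ v6) — v1 is true.
  5. (~v4 \/ ~v6 \/ v1) — v1 is true.
  6. (v5 \/ v2 \/ v6) — v6 is true.
  7. (~v6 \/ ~v4 \/ ~v5) — ~v5 is true.
  8. (~v5 \/ v6 \/ ~v1) — ~v5 is true.
  9. (~v4 \/ v1 \/ ~v5) — v1 is true.
  10. (~v1 \/ v4 \/ ~v2) — ~v2 is true.
  11. (v1 \/ ~v2 \/ ~v6) — v1 is true.
  12. (~v5 \/ ~v3 \/ ~v6) — ~v5 is true.
  13. (~v2 \/ ~v6 \/ ~v1) — ~v2 is true.
  14. (~v4 \/ v3 \/ ~v2) — v3 is true.
  15. (v2 \/ ~v1 \/ ~v4) — ~v4 is true.
  16. (~v5 \/ v3 \/ ~v6) — v3 is true.
  17. (~v3 \/ ~v2 \/ ~v4) — ~v4 is true.
  18. (v6 \/ v5 \/ v1) — v1 is true.
  19. (v4 \/ ~v5 \/ v2) — ~v5 is true.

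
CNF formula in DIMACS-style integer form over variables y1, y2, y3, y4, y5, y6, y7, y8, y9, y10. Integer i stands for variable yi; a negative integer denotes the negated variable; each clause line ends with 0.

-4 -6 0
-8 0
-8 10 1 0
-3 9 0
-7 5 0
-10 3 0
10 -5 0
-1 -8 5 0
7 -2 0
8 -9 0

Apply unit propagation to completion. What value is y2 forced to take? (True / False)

Unit clause (~y8) sets y8 = False.
(y8 | ~y9): since y8 = False, the clause reduces to (~y9). y9 = False.
In (~y3 | y9), y9 is now false; ~y3 must hold, so y3 = False.
(~y10 | y3): since y3 = False, the clause reduces to (~y10). y10 = False.
(y10 | ~y5) with y10 = False leaves only ~y5, so y5 = False.
(~y7 | y5) with y5 = False leaves only ~y7, so y7 = False.
In (y7 | ~y2), y7 is now false; ~y2 must hold, so y2 = False.

False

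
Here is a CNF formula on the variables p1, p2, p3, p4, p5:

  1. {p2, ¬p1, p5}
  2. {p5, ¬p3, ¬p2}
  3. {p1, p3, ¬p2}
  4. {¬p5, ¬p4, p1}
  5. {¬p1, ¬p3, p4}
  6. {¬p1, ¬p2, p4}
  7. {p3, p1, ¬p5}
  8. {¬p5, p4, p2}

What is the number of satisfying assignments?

Split on p1, then p2.
  p1=1, p2=1: remaining (p3,p4,p5) ∈ {(0,1,0); (0,1,1); (1,1,1)} — 3.
  p1=1, p2=0: remaining (p3,p4,p5) ∈ {(0,1,1); (1,1,1)} — 2.
  p1=0, p2=1: remaining (p3,p4,p5) ∈ {(1,0,1)} — 1.
  p1=0, p2=0: remaining (p3,p4,p5) ∈ {(0,0,0); (0,1,0); (1,0,0); (1,1,0)} — 4.
Total: 3 + 2 + 1 + 4 = 10.

10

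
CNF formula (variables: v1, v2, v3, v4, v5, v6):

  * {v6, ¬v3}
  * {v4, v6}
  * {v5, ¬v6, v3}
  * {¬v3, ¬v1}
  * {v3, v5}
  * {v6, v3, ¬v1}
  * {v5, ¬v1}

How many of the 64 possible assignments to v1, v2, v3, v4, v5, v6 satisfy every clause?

18

Case analysis on v3 and v6:
  v3=T, v6=T: forces v1=F; v2, v4, v5 free → 2^3 = 8.
  v3=T, v6=F: a clause becomes empty — 0.
  v3=F, v6=T: forces v5=T; v1, v2, v4 free → 2^3 = 8.
  v3=F, v6=F: remaining (v1,v2,v4,v5) ∈ {(F,F,T,T); (F,T,T,T)} — 2.
Total: 8 + 0 + 8 + 2 = 18.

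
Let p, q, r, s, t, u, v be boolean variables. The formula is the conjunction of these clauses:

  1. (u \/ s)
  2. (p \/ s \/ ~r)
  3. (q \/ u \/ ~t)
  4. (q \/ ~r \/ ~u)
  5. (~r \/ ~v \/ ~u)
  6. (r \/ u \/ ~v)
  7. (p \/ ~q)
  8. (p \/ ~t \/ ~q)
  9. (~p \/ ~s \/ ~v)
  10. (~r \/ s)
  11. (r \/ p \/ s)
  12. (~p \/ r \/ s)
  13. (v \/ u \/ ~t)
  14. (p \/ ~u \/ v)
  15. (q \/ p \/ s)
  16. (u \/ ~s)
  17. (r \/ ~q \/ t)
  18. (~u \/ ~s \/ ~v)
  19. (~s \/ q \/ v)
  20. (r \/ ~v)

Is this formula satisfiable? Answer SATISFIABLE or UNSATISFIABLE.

SATISFIABLE

Set p = True and propagate.
For the remaining variables, q = True, r = False, s = True, t = True, u = True, v = False works.
Every clause has at least one true literal under this assignment.
So p = True, q = True, r = False, s = True, t = True, u = True, v = False is a satisfying assignment.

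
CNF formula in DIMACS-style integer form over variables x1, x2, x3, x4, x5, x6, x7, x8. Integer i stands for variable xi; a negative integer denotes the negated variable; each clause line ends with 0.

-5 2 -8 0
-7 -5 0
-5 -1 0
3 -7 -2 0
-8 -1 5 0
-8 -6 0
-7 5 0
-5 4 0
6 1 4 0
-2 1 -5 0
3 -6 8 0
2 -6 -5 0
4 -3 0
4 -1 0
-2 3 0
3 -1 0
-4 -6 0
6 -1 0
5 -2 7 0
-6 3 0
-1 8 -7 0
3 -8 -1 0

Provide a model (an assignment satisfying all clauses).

Branch on x1: take x1 = False.
Branch on x2: take x2 = False.
Branch on x3: take x3 = True.
  then x4 is forced to True.
  then x6 is forced to False.
For the remaining variables, x5 = False, x7 = False, x8 = True works.

x1=False, x2=False, x3=True, x4=True, x5=False, x6=False, x7=False, x8=True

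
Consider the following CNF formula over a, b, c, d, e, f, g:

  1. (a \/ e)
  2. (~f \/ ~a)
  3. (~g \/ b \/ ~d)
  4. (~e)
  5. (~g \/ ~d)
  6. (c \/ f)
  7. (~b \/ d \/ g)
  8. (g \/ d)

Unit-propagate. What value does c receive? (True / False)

(~e) is a unit clause: e = False.
(e \/ a) with e = False leaves only a, so a = True.
In (~f \/ ~a), ~a is now false; ~f must hold, so f = False.
From (c \/ f) and f = False: c = True.

True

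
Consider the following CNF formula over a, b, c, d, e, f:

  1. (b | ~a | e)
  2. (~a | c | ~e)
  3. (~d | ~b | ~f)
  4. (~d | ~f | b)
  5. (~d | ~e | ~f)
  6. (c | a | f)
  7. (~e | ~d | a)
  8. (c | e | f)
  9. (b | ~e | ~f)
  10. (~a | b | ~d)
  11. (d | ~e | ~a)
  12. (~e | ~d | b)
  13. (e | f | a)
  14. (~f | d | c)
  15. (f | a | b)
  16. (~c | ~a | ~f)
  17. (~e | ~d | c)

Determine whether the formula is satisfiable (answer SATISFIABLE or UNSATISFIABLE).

Branch on a: take a = False.
For the remaining variables, b = True, c = True, d = False, e = True, f = True works.
So a=False, b=True, c=True, d=False, e=True, f=True is a satisfying assignment.

SATISFIABLE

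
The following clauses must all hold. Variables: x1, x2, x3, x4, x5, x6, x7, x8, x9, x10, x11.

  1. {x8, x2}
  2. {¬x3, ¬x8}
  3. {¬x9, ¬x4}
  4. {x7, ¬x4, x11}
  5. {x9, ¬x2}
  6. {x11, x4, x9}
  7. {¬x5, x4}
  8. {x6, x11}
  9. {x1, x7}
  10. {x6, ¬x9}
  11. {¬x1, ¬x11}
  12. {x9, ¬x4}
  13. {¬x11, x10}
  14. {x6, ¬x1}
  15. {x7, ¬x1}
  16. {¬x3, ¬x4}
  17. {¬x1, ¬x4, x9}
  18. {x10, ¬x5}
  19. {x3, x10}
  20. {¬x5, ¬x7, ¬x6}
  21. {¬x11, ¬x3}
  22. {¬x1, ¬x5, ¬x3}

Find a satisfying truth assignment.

x1=F  x2=T  x3=T  x4=F  x5=F  x6=T  x7=T  x8=F  x9=T  x10=F  x11=F

x5 occurs only negated in the remaining clauses — set x5 = False.
Branch on x1: take x1 = False.
  then x7 is forced to True.
Try x2 = True.
  then x9 is forced to True.
  then x4 is forced to False.
  then x6 is forced to True.
Set x3 = True and propagate.
  then x8 is forced to False.
  then x11 is forced to False.
x10 is now unconstrained; take x10 = False.
Check each clause:
  1. {x8, x2} — x2 is true.
  2. {¬x3, ¬x8} — ¬x8 is true.
  3. {¬x9, ¬x4} — ¬x4 is true.
  4. {x7, ¬x4, x11} — ¬x4 is true.
  5. {¬x2, x9} — x9 is true.
  6. {x4, x9, x11} — x9 is true.
  7. {x4, ¬x5} — ¬x5 is true.
  8. {x11, x6} — x6 is true.
  9. {x7, x1} — x7 is true.
  10. {¬x9, x6} — x6 is true.
  11. {¬x11, ¬x1} — ¬x11 is true.
  12. {x9, ¬x4} — x9 is true.
  13. {x10, ¬x11} — ¬x11 is true.
  14. {x6, ¬x1} — x6 is true.
  15. {¬x1, x7} — ¬x1 is true.
  16. {¬x4, ¬x3} — ¬x4 is true.
  17. {x9, ¬x4, ¬x1} — x9 is true.
  18. {¬x5, x10} — ¬x5 is true.
  19. {x3, x10} — x3 is true.
  20. {¬x5, ¬x6, ¬x7} — ¬x5 is true.
  21. {¬x3, ¬x11} — ¬x11 is true.
  22. {¬x1, ¬x5, ¬x3} — ¬x5 is true.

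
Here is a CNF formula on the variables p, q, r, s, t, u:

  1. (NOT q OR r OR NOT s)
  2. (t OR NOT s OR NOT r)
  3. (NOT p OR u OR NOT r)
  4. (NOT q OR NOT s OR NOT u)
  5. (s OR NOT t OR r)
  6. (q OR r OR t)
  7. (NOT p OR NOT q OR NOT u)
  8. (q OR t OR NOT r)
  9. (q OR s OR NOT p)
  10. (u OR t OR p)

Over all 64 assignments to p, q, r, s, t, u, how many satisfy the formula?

15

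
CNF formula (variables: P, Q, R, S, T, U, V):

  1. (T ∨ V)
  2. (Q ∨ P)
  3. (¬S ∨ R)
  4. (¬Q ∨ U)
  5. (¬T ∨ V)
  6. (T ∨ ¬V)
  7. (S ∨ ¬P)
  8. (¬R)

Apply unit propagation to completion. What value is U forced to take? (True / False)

(¬R) stands alone — R = False.
(¬S ∨ R) with R = False leaves only ¬S, so S = False.
In (S ∨ ¬P), S is now false; ¬P must hold, so P = False.
(Q ∨ P): since P = False, the clause reduces to (Q). Q = True.
From (U ∨ ¬Q) and Q = True: U = True.

True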